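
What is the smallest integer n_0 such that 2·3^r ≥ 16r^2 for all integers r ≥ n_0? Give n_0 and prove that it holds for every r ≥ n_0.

n_0 = 5

At r = 4: 162 < 256, so the inequality fails and n_0 ≥ 5. We prove 2·3^r ≥ 16r^2 for all r ≥ 5.
Base case (r = 5): 2·3^r = 486 and 16r^2 = 400, so 486 ≥ 400.
Inductive step: suppose the statement holds for some j ≥ 5, so 2·3^j ≥ 16j^2.
Then 2·3^(j + 1) = 3·(2·3^j) ≥ 3·(16j^2).
Also, for j ≥ 5 we have 3·(16j^2) ≥ 16(j+1)^2, since 3 ≥ (1 + 1/j)^2 for all j ≥ 5.
Combining, 2·3^(j + 1) ≥ 16(j+1)^2.
Hence, by induction on r, the claim holds for every r ≥ 5.
Hence the smallest such n_0 is 5.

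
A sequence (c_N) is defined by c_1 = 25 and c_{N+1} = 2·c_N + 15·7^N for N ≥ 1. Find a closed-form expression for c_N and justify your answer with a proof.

Computing the first terms: c_1 = 25, c_2 = 155, c_3 = 1045. This suggests c_N = 2^(N + 1) + 3·7^N.
Base case (N = 1): the formula gives 25 = 25 = c_1.
Inductive step: suppose the statement holds for some p ≥ 1, so c_p = 2^(p + 1) + 3·7^p.
Then c_{p+1} = 2·c_p + 15·7^p = 2·(2^(p + 1) + 3·7^p) + 15·7^p = 2^(p + 2) + 3·7^(p + 1) = 2^((p+1) + 1) + 3·7^(p+1),
which is the claimed formula at N = p+1.
This completes the induction.

c_N = 2^(N + 1) + 3·7^N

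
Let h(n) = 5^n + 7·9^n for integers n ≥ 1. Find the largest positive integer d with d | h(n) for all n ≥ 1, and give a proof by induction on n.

Computing the first values: h(1) = 68 and h(2) = 592; gcd(68, 592) = 4, so d ≤ 4.
We prove 4 | 5^n + 7·9^n for all n ≥ 1 by induction on n.
When n = 1: h(1) = 68 = 4·(17), so 4 | h(1).
Inductive step: assume the claim holds for n = m, i.e. 4 | h(m). Then
h(m+1) − 9·h(m) = (5^(m+1) + 7·9^(m+1)) − 9·(5^m + 7·9^m) = (1)·5^m·(5 − 9) = (-4)·5^m. Since 4 | h(m) by the inductive hypothesis, 4 | 9·h(m); and 4 | -4 since -4 = 4·-1. Therefore 4 | h(m+1).
This completes the induction.
Therefore the largest such d is 4.

d = 4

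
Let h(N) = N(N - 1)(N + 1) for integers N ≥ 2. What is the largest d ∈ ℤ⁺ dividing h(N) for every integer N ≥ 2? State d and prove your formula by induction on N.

d = 6

Computing the first values: h(2) = 6 and h(3) = 24; gcd(6, 24) = 6, so d ≤ 6.
We prove 6 | N(N - 1)(N + 1) for all N ≥ 2 by induction on N.
When N = 2: h(2) = 6 = 6·(1), so 6 | h(2).
For the inductive step, assume it holds for an arbitrary i ≥ 2, i.e. 6 | h(i). Then
h(i+1) − h(i) = i·(i+1)·(i+2) − (i-1)·i·(i+1) = i·(i+1)·[(i+2) − (i-1)] = 3·i·(i+1). The product of 2 consecutive integers is divisible by (2)! = 2, so h(i+1) − h(i) is divisible by 3·2 = 6. By the inductive hypothesis 6 | h(i), hence 6 | h(i+1).
This completes the induction.
Therefore the largest such d is 6.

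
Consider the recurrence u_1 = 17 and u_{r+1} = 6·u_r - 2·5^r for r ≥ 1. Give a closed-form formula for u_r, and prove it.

Computing the first terms: u_1 = 17, u_2 = 92, u_3 = 502. This suggests u_r = 2·5^r + 7·6^(r - 1).
When r = 1: the formula gives 17 = 17 = u_1.
Suppose the result is true for r = j, so u_j = 2·5^j + 7·6^(j - 1).
Then u_{j+1} = 6·u_j - 2·5^j = 6·(2·5^j + 7·6^(j - 1)) - 2·5^j = 2·5^(j + 1) + 7·6^j = 2·5^(j+1) + 7·6^((j+1) - 1),
which is the claimed formula at r = j+1.
This completes the induction.

u_r = 2·5^r + 7·6^(r - 1)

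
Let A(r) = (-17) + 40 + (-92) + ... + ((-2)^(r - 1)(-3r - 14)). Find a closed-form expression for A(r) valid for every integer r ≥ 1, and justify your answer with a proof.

We claim A(r) = (-2)^r(r + 5) - 5 for all r ≥ 1.
When r = 1: A(1) = -17, and the closed form gives -17. They agree.
For the inductive step, assume it holds for an arbitrary k ≥ 1, so A(k) = (-2)^k(k + 5) - 5.
Then A(k+1) = A(k) + ((-2)^k(-3k - 17)) = ((-2)^k(k + 5) - 5) + ((-2)^k(-3k - 17)).
Simplifying, A(k+1) = -2(-2)^k·k - 12(-2)^k - 5 = (-2)^(k+1)((k+1) + 5) - 5,
which is the closed form with r = k+1.
By the principle of mathematical induction, the result holds for all r ≥ 1.

A(r) = (-2)^r(r + 5) - 5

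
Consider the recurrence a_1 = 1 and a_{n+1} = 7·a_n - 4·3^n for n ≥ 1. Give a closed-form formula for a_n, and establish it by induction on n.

a_n = 3^n - 2·7^(n - 1)

Computing the first terms: a_1 = 1, a_2 = -5, a_3 = -71. This suggests a_n = 3^n - 2·7^(n - 1).
When n = 1: the formula gives 1 = 1 = a_1.
Inductive step: assume the claim holds for n = j, so a_j = 3^j - 2·7^(j - 1).
Then a_{j+1} = 7·a_j - 4·3^j = 7·(3^j - 2·7^(j - 1)) - 4·3^j = 3^(j + 1) - 2·7^j = 3^(j+1) - 2·7^((j+1) - 1),
which is the claimed formula at n = j+1.
By induction, the statement is established for all n ≥ 1.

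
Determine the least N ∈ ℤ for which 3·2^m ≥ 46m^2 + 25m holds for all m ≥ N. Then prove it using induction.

N = 11

At m = 10: 3072 < 4850, so the inequality fails and N ≥ 11. We prove 3·2^m ≥ 46m^2 + 25m for all m ≥ 11.
When m = 11: 3·2^m = 6144 and 46m^2 + 25m = 5841, so 6144 ≥ 5841.
Suppose the result is true for m = j, so 3·2^j ≥ 46j^2 + 25j.
Then 3·2^(j + 1) = 2·(3·2^j) ≥ 2·(46j^2 + 25j).
Also, for j ≥ 11 we have 2·(46j^2 + 25j) ≥ 46(j+1)^2 + 25(j+1), since 2·(46j^2 + 25j) − (46(j+1)^2 + 25(j+1)) = 46j^2 - 67j - 71, which is nonnegative for all j ≥ 11.
Combining, 3·2^(j + 1) ≥ 46(j+1)^2 + 25(j+1).
By the principle of mathematical induction, the result holds for all m ≥ 11.
Hence the smallest such N is 11.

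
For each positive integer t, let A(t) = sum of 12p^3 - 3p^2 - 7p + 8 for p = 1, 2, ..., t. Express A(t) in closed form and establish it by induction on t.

A(t) = t(3t^3 + 5t^2 - 2t + 4)

We claim A(t) = t(3t^3 + 5t^2 - 2t + 4) for all t ≥ 1.
Base step (t = 1): A(1) = 10, and the closed form gives 10. They agree.
Suppose the result is true for t = p, so A(p) = p(3p^3 + 5p^2 - 2p + 4).
Then A(p+1) = A(p) + (12p^3 + 33p^2 + 23p + 10) = (p(3p^3 + 5p^2 - 2p + 4)) + (12p^3 + 33p^2 + 23p + 10).
Simplifying, A(p+1) = (p + 1)(3p^3 + 14p^2 + 17p + 10) = (p+1)(3(p+1)^3 + 5(p+1)^2 - 2(p+1) + 4),
which is the closed form with t = p+1.
By the principle of mathematical induction, the result holds for all t ≥ 1.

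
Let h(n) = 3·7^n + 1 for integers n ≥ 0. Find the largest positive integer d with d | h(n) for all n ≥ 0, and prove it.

Computing the first values: h(0) = 4 and h(1) = 22; gcd(4, 22) = 2, so d ≤ 2.
We prove 2 | 3·7^n + 1 for all n ≥ 0 by induction on n.
Base step (n = 0): h(0) = 4 = 2·(2), so 2 | h(0).
For the inductive step, assume it holds for an arbitrary k ≥ 0, i.e. 2 | h(k). Then
h(k+1) = 3·7^(k+1) + 1 = 7·(3·7^k + 1) - 6 = 7·h(k) - 6. The first term is divisible by 2 by the inductive hypothesis, and -6 is divisible by 2. Hence 2 | h(k+1).
Hence, by induction on n, the claim holds for every n ≥ 0.
Therefore the largest such d is 2.

d = 2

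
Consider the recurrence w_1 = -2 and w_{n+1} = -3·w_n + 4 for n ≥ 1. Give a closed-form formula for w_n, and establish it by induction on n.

w_n = (-3)^n + 1

Computing the first terms: w_1 = -2, w_2 = 10, w_3 = -26. This suggests w_n = (-3)^n + 1.
When n = 1: the formula gives -2 = -2 = w_1.
Suppose the result is true for n = p, so w_p = (-3)^p + 1.
Then w_{p+1} = -3·w_p + 4 = -3·((-3)^p + 1) + 4 = (-3)^(p + 1) + 1,
which is the claimed formula at n = p+1.
This completes the induction.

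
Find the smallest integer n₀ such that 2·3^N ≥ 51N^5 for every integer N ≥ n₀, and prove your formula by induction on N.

n₀ = 16

At N = 15: 28697814 < 38728125, so the inequality fails and n₀ ≥ 16. We prove 2·3^N ≥ 51N^5 for all N ≥ 16.
Base step (N = 16): 2·3^N = 86093442 and 51N^5 = 53477376, so 86093442 ≥ 53477376.
Inductive step: assume the claim holds for N = k, so 2·3^k ≥ 51k^5.
Then 2·3^(k + 1) = 3·(2·3^k) ≥ 3·(51k^5).
Also, for k ≥ 16 we have 3·(51k^5) ≥ 51(k+1)^5, since 3 ≥ (1 + 1/k)^5 for all k ≥ 16.
Combining, 2·3^(k + 1) ≥ 51(k+1)^5.
This completes the induction.
Hence the smallest such n₀ is 16.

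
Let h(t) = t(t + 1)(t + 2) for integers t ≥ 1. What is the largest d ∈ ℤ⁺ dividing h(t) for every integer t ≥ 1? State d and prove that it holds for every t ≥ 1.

Computing the first values: h(1) = 6 and h(2) = 24; gcd(6, 24) = 6, so d ≤ 6.
We prove 6 | t(t + 1)(t + 2) for all t ≥ 1 by induction on t.
For the base case t = 1: h(1) = 6 = 6·(1), so 6 | h(1).
For the inductive step, assume it holds for an arbitrary r ≥ 1, i.e. 6 | h(r). Then
h(r+1) − h(r) = (r+1)·(r+2)·(r+3) − r·(r+1)·(r+2) = (r+1)·(r+2)·[(r+3) − r] = 3·(r+1)·(r+2). The product of 2 consecutive integers is divisible by (2)! = 2, so h(r+1) − h(r) is divisible by 3·2 = 6. By the inductive hypothesis 6 | h(r), hence 6 | h(r+1).
By induction, the statement is established for all t ≥ 1.
Therefore the largest such d is 6.

d = 6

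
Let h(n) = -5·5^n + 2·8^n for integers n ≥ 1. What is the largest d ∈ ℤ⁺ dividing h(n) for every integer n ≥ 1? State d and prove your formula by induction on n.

d = 3

Computing the first values: h(1) = -9 and h(2) = 3; gcd(-9, 3) = 3, so d ≤ 3.
We prove 3 | -5·5^n + 2·8^n for all n ≥ 1 by induction on n.
Base step (n = 1): h(1) = -9 = 3·(-3), so 3 | h(1).
Inductive step: suppose the statement holds for some k ≥ 1, i.e. 3 | h(k). Then
h(k+1) − 8·h(k) = (-5·5^(k+1) + 2·8^(k+1)) − 8·(-5·5^k + 2·8^k) = (-5)·5^k·(5 − 8) = (15)·5^k. Since 3 | h(k) by the inductive hypothesis, 3 | 8·h(k); and 3 | 15 since 15 = 3·5. Therefore 3 | h(k+1).
By induction, the statement is established for all n ≥ 1.
Therefore the largest such d is 3.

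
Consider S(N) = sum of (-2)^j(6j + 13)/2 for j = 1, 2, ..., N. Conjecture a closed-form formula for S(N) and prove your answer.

S(N) = (-2)^N(2N + 5) - 5

We claim S(N) = (-2)^N(2N + 5) - 5 for all N ≥ 1.
Base step (N = 1): S(1) = -19, and the closed form gives -19. They agree.
Inductive step: assume the claim holds for N = j, so S(j) = (-2)^j(2j + 5) - 5.
Then S(j+1) = S(j) + ((-2)^j(-6j - 19)) = ((-2)^j(2j + 5) - 5) + ((-2)^j(-6j - 19)).
Simplifying, S(j+1) = -4(-2)^j·j - 14(-2)^j - 5 = (-2)^(j+1)(2(j+1) + 5) - 5,
which is the closed form with N = j+1.
This completes the induction.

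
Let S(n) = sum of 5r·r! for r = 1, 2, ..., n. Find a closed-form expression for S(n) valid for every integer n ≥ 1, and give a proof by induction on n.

We claim S(n) = 5(n + 1)! - 5 for all n ≥ 1.
Base case (n = 1): S(1) = 5, and the closed form gives 5. They agree.
Suppose the result is true for n = r, so S(r) = 5(r + 1)! - 5.
Then S(r+1) = S(r) + (5(r + 1)(r + 1)!) = (5(r + 1)! - 5) + (5(r + 1)(r + 1)!).
Simplifying, S(r+1) = 5((r+1) + 1)! - 5,
which is the closed form with n = r+1.
This completes the induction.

S(n) = 5(n + 1)! - 5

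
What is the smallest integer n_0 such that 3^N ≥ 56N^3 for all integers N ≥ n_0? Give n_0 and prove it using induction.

At N = 9: 19683 < 40824, so the inequality fails and n_0 ≥ 10. We prove 3^N ≥ 56N^3 for all N ≥ 10.
When N = 10: 3^N = 59049 and 56N^3 = 56000, so 59049 ≥ 56000.
Inductive step: suppose the statement holds for some k ≥ 10, so 3^k ≥ 56k^3.
Then 3^(k + 1) = 3·(3^k) ≥ 3·(56k^3).
Also, for k ≥ 10 we have 3·(56k^3) ≥ 56(k+1)^3, since 3 ≥ (1 + 1/k)^3 for all k ≥ 10.
Combining, 3^(k + 1) ≥ 56(k+1)^3.
This completes the induction.
Hence the smallest such n_0 is 10.

n_0 = 10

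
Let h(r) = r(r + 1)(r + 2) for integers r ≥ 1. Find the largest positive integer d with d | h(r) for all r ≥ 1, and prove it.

Computing the first values: h(1) = 6 and h(2) = 24; gcd(6, 24) = 6, so d ≤ 6.
We prove 6 | r(r + 1)(r + 2) for all r ≥ 1 by induction on r.
When r = 1: h(1) = 6 = 6·(1), so 6 | h(1).
Suppose the result is true for r = k, i.e. 6 | h(k). Then
h(k+1) − h(k) = (k+1)·(k+2)·(k+3) − k·(k+1)·(k+2) = (k+1)·(k+2)·[(k+3) − k] = 3·(k+1)·(k+2). The product of 2 consecutive integers is divisible by (2)! = 2, so h(k+1) − h(k) is divisible by 3·2 = 6. By the inductive hypothesis 6 | h(k), hence 6 | h(k+1).
By induction, the statement is established for all r ≥ 1.
Therefore the largest such d is 6.

d = 6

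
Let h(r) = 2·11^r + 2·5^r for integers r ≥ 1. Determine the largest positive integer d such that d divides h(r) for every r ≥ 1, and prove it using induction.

d = 4

Computing the first values: h(1) = 32 and h(2) = 292; gcd(32, 292) = 4, so d ≤ 4.
We prove 4 | 2·11^r + 2·5^r for all r ≥ 1 by induction on r.
Base step (r = 1): h(1) = 32 = 4·(8), so 4 | h(1).
Inductive step: assume the claim holds for r = p, i.e. 4 | h(p). Then
h(p+1) − 11·h(p) = (2·11^(p+1) + 2·5^(p+1)) − 11·(2·11^p + 2·5^p) = (2)·5^p·(5 − 11) = (-12)·5^p. Since 4 | h(p) by the inductive hypothesis, 4 | 11·h(p); and 4 | -12 since -12 = 4·-3. Therefore 4 | h(p+1).
Hence, by induction on r, the claim holds for every r ≥ 1.
Therefore the largest such d is 4.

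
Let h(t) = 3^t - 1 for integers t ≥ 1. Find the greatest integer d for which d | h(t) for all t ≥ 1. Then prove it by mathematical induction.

Computing the first values: h(1) = 2 and h(2) = 8; gcd(2, 8) = 2, so d ≤ 2.
We prove 2 | 3^t - 1 for all t ≥ 1 by induction on t.
Base step (t = 1): h(1) = 2 = 2·(1), so 2 | h(1).
Inductive step: assume the claim holds for t = m, i.e. 2 | h(m). Then
3^{m+1} − 1^{m+1} = 3·3^m − 1·1^m = 3·(3^m − 1^m) + (2)·1^m. The first term is divisible by 2 by the inductive hypothesis, and the second term (2)·1^m is divisible by 2 since 2 | 2. Hence 2 | h(m+1).
Hence, by induction on t, the claim holds for every t ≥ 1.
Therefore the largest such d is 2.

d = 2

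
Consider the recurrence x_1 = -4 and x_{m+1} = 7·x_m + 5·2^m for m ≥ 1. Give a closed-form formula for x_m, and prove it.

x_m = -2^m - 2·7^(m - 1)

Computing the first terms: x_1 = -4, x_2 = -18, x_3 = -106. This suggests x_m = -2^m - 2·7^(m - 1).
When m = 1: the formula gives -4 = -4 = x_1.
Suppose the result is true for m = j, so x_j = -2^j - 2·7^(j - 1).
Then x_{j+1} = 7·x_j + 5·2^j = 7·(-2^j - 2·7^(j - 1)) + 5·2^j = -2^(j + 1) - 2·7^j = -2^(j+1) - 2·7^((j+1) - 1),
which is the claimed formula at m = j+1.
By the principle of mathematical induction, the result holds for all m ≥ 1.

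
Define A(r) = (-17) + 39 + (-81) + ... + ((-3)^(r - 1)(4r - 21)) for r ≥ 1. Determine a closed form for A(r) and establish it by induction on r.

We claim A(r) = (-3)^r(-r + 5) - 5 for all r ≥ 1.
Base case (r = 1): A(1) = -17, and the closed form gives -17. They agree.
Inductive step: suppose the statement holds for some m ≥ 1, so A(m) = (-3)^m(-m + 5) - 5.
Then A(m+1) = A(m) + ((-3)^m(4m - 17)) = ((-3)^m(-m + 5) - 5) + ((-3)^m(4m - 17)).
Simplifying, A(m+1) = 3(-3)^m·m - 12(-3)^m - 5 = (-3)^(m+1)(-(m+1) + 5) - 5,
which is the closed form with r = m+1.
Hence, by induction on r, the claim holds for every r ≥ 1.

A(r) = (-3)^r(-r + 5) - 5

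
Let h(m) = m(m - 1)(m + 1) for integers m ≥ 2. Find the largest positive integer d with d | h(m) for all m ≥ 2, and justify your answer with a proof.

Computing the first values: h(2) = 6 and h(3) = 24; gcd(6, 24) = 6, so d ≤ 6.
We prove 6 | m(m - 1)(m + 1) for all m ≥ 2 by induction on m.
For the base case m = 2: h(2) = 6 = 6·(1), so 6 | h(2).
Inductive step: suppose the statement holds for some k ≥ 2, i.e. 6 | h(k). Then
h(k+1) − h(k) = k·(k+1)·(k+2) − (k-1)·k·(k+1) = k·(k+1)·[(k+2) − (k-1)] = 3·k·(k+1). The product of 2 consecutive integers is divisible by (2)! = 2, so h(k+1) − h(k) is divisible by 3·2 = 6. By the inductive hypothesis 6 | h(k), hence 6 | h(k+1).
By induction, the statement is established for all m ≥ 2.
Therefore the largest such d is 6.

d = 6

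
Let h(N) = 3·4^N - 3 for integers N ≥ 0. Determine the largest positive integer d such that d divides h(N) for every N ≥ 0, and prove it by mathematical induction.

d = 9

Computing the first values: h(0) = 0 and h(1) = 9; gcd(0, 9) = 9, so d ≤ 9.
We prove 9 | 3·4^N - 3 for all N ≥ 0 by induction on N.
Base case (N = 0): h(0) = 0 = 9·(0), so 9 | h(0).
Suppose the result is true for N = j, i.e. 9 | h(j). Then
h(j+1) = 3·4^(j+1) - 3 = 4·(3·4^j - 3) + 9 = 4·h(j) + 9. The first term is divisible by 9 by the inductive hypothesis, and 9 is divisible by 9. Hence 9 | h(j+1).
By the principle of mathematical induction, the result holds for all N ≥ 0.
Therefore the largest such d is 9.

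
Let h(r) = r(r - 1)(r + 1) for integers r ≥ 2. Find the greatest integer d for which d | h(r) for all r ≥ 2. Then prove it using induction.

Computing the first values: h(2) = 6 and h(3) = 24; gcd(6, 24) = 6, so d ≤ 6.
We prove 6 | r(r - 1)(r + 1) for all r ≥ 2 by induction on r.
For the base case r = 2: h(2) = 6 = 6·(1), so 6 | h(2).
Inductive step: suppose the statement holds for some p ≥ 2, i.e. 6 | h(p). Then
h(p+1) − h(p) = p·(p+1)·(p+2) − (p-1)·p·(p+1) = p·(p+1)·[(p+2) − (p-1)] = 3·p·(p+1). The product of 2 consecutive integers is divisible by (2)! = 2, so h(p+1) − h(p) is divisible by 3·2 = 6. By the inductive hypothesis 6 | h(p), hence 6 | h(p+1).
This completes the induction.
Therefore the largest such d is 6.

d = 6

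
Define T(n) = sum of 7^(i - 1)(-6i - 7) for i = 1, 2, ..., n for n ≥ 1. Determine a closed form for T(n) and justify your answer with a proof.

We claim T(n) = -7^n(n + 1) + 1 for all n ≥ 1.
When n = 1: T(1) = -13, and the closed form gives -13. They agree.
Suppose the result is true for n = i, so T(i) = -7^i(i + 1) + 1.
Then T(i+1) = T(i) + (7^i(-6i - 13)) = (-7^i(i + 1) + 1) + (7^i(-6i - 13)).
Simplifying, T(i+1) = -7·7^i·i - 14·7^i + 1 = -7^(i+1)((i+1) + 1) + 1,
which is the closed form with n = i+1.
Hence, by induction on n, the claim holds for every n ≥ 1.

T(n) = -7^n(n + 1) + 1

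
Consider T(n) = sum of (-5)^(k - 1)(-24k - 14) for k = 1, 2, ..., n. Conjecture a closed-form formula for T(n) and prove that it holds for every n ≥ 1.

T(n) = (-5)^n(4n + 3) - 3

We claim T(n) = (-5)^n(4n + 3) - 3 for all n ≥ 1.
When n = 1: T(1) = -38, and the closed form gives -38. They agree.
Inductive step: suppose the statement holds for some k ≥ 1, so T(k) = (-5)^k(4k + 3) - 3.
Then T(k+1) = T(k) + ((-5)^k(-24k - 38)) = ((-5)^k(4k + 3) - 3) + ((-5)^k(-24k - 38)).
Simplifying, T(k+1) = -20(-5)^k·k - 35(-5)^k - 3 = (-5)^(k+1)(4(k+1) + 3) - 3,
which is the closed form with n = k+1.
By induction, the statement is established for all n ≥ 1.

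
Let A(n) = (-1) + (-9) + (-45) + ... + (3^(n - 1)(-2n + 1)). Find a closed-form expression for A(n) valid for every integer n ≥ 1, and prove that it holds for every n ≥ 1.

A(n) = 3^n(-n + 1) - 1

We claim A(n) = 3^n(-n + 1) - 1 for all n ≥ 1.
For the base case n = 1: A(1) = -1, and the closed form gives -1. They agree.
Inductive step: assume the claim holds for n = p, so A(p) = 3^p(-p + 1) - 1.
Then A(p+1) = A(p) + (3^p(-2p - 1)) = (3^p(-p + 1) - 1) + (3^p(-2p - 1)).
Simplifying, A(p+1) = -3·3^p·p - 1 = 3^(p+1)(-(p+1) + 1) - 1,
which is the closed form with n = p+1.
By the principle of mathematical induction, the result holds for all n ≥ 1.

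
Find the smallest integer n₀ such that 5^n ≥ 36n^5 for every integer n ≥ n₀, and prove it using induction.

n₀ = 10

At n = 9: 1953125 < 2125764, so the inequality fails and n₀ ≥ 10. We prove 5^n ≥ 36n^5 for all n ≥ 10.
Base case (n = 10): 5^n = 9765625 and 36n^5 = 3600000, so 9765625 ≥ 3600000.
Suppose the result is true for n = p, so 5^p ≥ 36p^5.
Then 5^(p + 1) = 5·(5^p) ≥ 5·(36p^5).
Also, for p ≥ 10 we have 5·(36p^5) ≥ 36(p+1)^5, since 5 ≥ (1 + 1/p)^5 for all p ≥ 10.
Combining, 5^(p + 1) ≥ 36(p+1)^5.
This completes the induction.
Hence the smallest such n₀ is 10.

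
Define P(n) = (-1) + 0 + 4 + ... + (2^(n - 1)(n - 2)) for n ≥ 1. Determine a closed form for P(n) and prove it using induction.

P(n) = 2^n(n - 3) + 3

We claim P(n) = 2^n(n - 3) + 3 for all n ≥ 1.
Base case (n = 1): P(1) = -1, and the closed form gives -1. They agree.
For the inductive step, assume it holds for an arbitrary m ≥ 1, so P(m) = 2^m(m - 3) + 3.
Then P(m+1) = P(m) + (2^m(m - 1)) = (2^m(m - 3) + 3) + (2^m(m - 1)).
Simplifying, P(m+1) = 2^(m + 1)m - 2^(m + 2) + 3 = 2^(m+1)((m+1) - 3) + 3,
which is the closed form with n = m+1.
Hence, by induction on n, the claim holds for every n ≥ 1.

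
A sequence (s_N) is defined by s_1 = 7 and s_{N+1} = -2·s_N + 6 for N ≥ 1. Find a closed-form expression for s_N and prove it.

Computing the first terms: s_1 = 7, s_2 = -8, s_3 = 22. This suggests s_N = 5(-2)^(N - 1) + 2.
Base step (N = 1): the formula gives 7 = 7 = s_1.
For the inductive step, assume it holds for an arbitrary m ≥ 1, so s_m = 5(-2)^(m - 1) + 2.
Then s_{m+1} = -2·s_m + 6 = -2·(5(-2)^(m - 1) + 2) + 6 = 5(-2)^m + 2 = 5(-2)^((m+1) - 1) + 2,
which is the claimed formula at N = m+1.
This completes the induction.

s_N = 5(-2)^(N - 1) + 2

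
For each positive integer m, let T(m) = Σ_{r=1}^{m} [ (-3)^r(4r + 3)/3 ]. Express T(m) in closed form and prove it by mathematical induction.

T(m) = (-3)^m(m + 1) - 1

We claim T(m) = (-3)^m(m + 1) - 1 for all m ≥ 1.
For the base case m = 1: T(1) = -7, and the closed form gives -7. They agree.
Suppose the result is true for m = r, so T(r) = (-3)^r(r + 1) - 1.
Then T(r+1) = T(r) + ((-3)^r(-4r - 7)) = ((-3)^r(r + 1) - 1) + ((-3)^r(-4r - 7)).
Simplifying, T(r+1) = -3(-3)^r·r - 6(-3)^r - 1 = (-3)^(r+1)((r+1) + 1) - 1,
which is the closed form with m = r+1.
Hence, by induction on m, the claim holds for every m ≥ 1.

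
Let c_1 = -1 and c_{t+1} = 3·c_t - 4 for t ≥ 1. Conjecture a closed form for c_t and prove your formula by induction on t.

c_t = -3^t + 2

Computing the first terms: c_1 = -1, c_2 = -7, c_3 = -25. This suggests c_t = -3^t + 2.
When t = 1: the formula gives -1 = -1 = c_1.
Inductive step: assume the claim holds for t = m, so c_m = -3^m + 2.
Then c_{m+1} = 3·c_m - 4 = 3·(-3^m + 2) - 4 = -3^(m + 1) + 2,
which is the claimed formula at t = m+1.
By the principle of mathematical induction, the result holds for all t ≥ 1.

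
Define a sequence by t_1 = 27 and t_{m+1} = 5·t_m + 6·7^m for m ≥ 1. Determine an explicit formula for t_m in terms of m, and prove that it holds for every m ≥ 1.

Computing the first terms: t_1 = 27, t_2 = 177, t_3 = 1179. This suggests t_m = 6·5^(m - 1) + 3·7^m.
When m = 1: the formula gives 27 = 27 = t_1.
For the inductive step, assume it holds for an arbitrary i ≥ 1, so t_i = 6·5^(i - 1) + 3·7^i.
Then t_{i+1} = 5·t_i + 6·7^i = 5·(6·5^(i - 1) + 3·7^i) + 6·7^i = 6·5^i + 3·7^(i + 1) = 6·5^((i+1) - 1) + 3·7^(i+1),
which is the claimed formula at m = i+1.
By the principle of mathematical induction, the result holds for all m ≥ 1.

t_m = 6·5^(m - 1) + 3·7^m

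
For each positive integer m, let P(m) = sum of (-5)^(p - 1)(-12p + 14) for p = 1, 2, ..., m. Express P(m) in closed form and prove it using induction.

P(m) = 2(-5)^m(m - 1) + 2

We claim P(m) = 2(-5)^m(m - 1) + 2 for all m ≥ 1.
Base step (m = 1): P(1) = 2, and the closed form gives 2. They agree.
Inductive step: assume the claim holds for m = p, so P(p) = 2(-5)^p(p - 1) + 2.
Then P(p+1) = P(p) + ((-5)^p(-12p + 2)) = (2(-5)^p(p - 1) + 2) + ((-5)^p(-12p + 2)).
Simplifying, P(p+1) = -10(-5)^p·p + 2 = 2(-5)^(p+1)((p+1) - 1) + 2,
which is the closed form with m = p+1.
Hence, by induction on m, the claim holds for every m ≥ 1.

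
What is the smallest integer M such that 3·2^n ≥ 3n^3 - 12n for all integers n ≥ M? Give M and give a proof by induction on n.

At n = 9: 1536 < 2079, so the inequality fails and M ≥ 10. We prove 3·2^n ≥ 3n^3 - 12n for all n ≥ 10.
Base step (n = 10): 3·2^n = 3072 and 3n^3 - 12n = 2880, so 3072 ≥ 2880.
Suppose the result is true for n = r, so 3·2^r ≥ 3r^3 - 12r.
Then 3·2^(r + 1) = 2·(3·2^r) ≥ 2·(3r^3 - 12r).
Also, for r ≥ 10 we have 2·(3r^3 - 12r) ≥ 3(r+1)^3 - 12(r+1), since 2·(3r^3 - 12r) − (3(r+1)^3 - 12(r+1)) = 3r^3 - 9r^2 - 21r + 9, which is nonnegative for all r ≥ 10.
Combining, 3·2^(r + 1) ≥ 3(r+1)^3 - 12(r+1).
By induction, the statement is established for all n ≥ 10.
Hence the smallest such M is 10.

M = 10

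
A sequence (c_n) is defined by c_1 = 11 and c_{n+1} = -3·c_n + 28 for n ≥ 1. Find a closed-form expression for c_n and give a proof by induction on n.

Computing the first terms: c_1 = 11, c_2 = -5, c_3 = 43. This suggests c_n = 4(-3)^(n - 1) + 7.
Base step (n = 1): the formula gives 11 = 11 = c_1.
Inductive step: assume the claim holds for n = p, so c_p = 4(-3)^(p - 1) + 7.
Then c_{p+1} = -3·c_p + 28 = -3·(4(-3)^(p - 1) + 7) + 28 = 4(-3)^p + 7 = 4(-3)^((p+1) - 1) + 7,
which is the claimed formula at n = p+1.
Hence, by induction on n, the claim holds for every n ≥ 1.

c_n = 4(-3)^(n - 1) + 7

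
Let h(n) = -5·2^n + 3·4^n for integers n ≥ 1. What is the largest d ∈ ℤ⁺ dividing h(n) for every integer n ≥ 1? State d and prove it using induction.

d = 2

Computing the first values: h(1) = 2 and h(2) = 28; gcd(2, 28) = 2, so d ≤ 2.
We prove 2 | -5·2^n + 3·4^n for all n ≥ 1 by induction on n.
For the base case n = 1: h(1) = 2 = 2·(1), so 2 | h(1).
For the inductive step, assume it holds for an arbitrary j ≥ 1, i.e. 2 | h(j). Then
h(j+1) − 4·h(j) = (-5·2^(j+1) + 3·4^(j+1)) − 4·(-5·2^j + 3·4^j) = (-5)·2^j·(2 − 4) = (10)·2^j. Since 2 | h(j) by the inductive hypothesis, 2 | 4·h(j); and 2 | 10 since 10 = 2·5. Therefore 2 | h(j+1).
This completes the induction.
Therefore the largest such d is 2.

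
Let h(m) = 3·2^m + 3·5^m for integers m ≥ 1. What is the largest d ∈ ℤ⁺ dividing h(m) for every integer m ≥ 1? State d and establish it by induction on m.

d = 3

Computing the first values: h(1) = 21 and h(2) = 87; gcd(21, 87) = 3, so d ≤ 3.
We prove 3 | 3·2^m + 3·5^m for all m ≥ 1 by induction on m.
When m = 1: h(1) = 21 = 3·(7), so 3 | h(1).
For the inductive step, assume it holds for an arbitrary j ≥ 1, i.e. 3 | h(j). Then
h(j+1) − 5·h(j) = (3·2^(j+1) + 3·5^(j+1)) − 5·(3·2^j + 3·5^j) = (3)·2^j·(2 − 5) = (-9)·2^j. Since 3 | h(j) by the inductive hypothesis, 3 | 5·h(j); and 3 | -9 since -9 = 3·-3. Therefore 3 | h(j+1).
By the principle of mathematical induction, the result holds for all m ≥ 1.
Therefore the largest such d is 3.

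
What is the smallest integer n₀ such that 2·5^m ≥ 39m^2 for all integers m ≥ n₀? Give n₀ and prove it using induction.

n₀ = 4

At m = 3: 250 < 351, so the inequality fails and n₀ ≥ 4. We prove 2·5^m ≥ 39m^2 for all m ≥ 4.
For the base case m = 4: 2·5^m = 1250 and 39m^2 = 624, so 1250 ≥ 624.
Inductive step: assume the claim holds for m = r, so 2·5^r ≥ 39r^2.
Then 2·5^(r + 1) = 5·(2·5^r) ≥ 5·(39r^2).
Also, for r ≥ 4 we have 5·(39r^2) ≥ 39(r+1)^2, since 5 ≥ (1 + 1/r)^2 for all r ≥ 4.
Combining, 2·5^(r + 1) ≥ 39(r+1)^2.
This completes the induction.
Hence the smallest such n₀ is 4.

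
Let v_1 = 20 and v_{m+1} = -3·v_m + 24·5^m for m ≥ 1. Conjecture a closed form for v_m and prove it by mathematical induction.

v_m = 5(-3)^(m - 1) + 3·5^m

Computing the first terms: v_1 = 20, v_2 = 60, v_3 = 420. This suggests v_m = 5(-3)^(m - 1) + 3·5^m.
Base step (m = 1): the formula gives 20 = 20 = v_1.
Suppose the result is true for m = i, so v_i = 5(-3)^(i - 1) + 3·5^i.
Then v_{i+1} = -3·v_i + 24·5^i = -3·(5(-3)^(i - 1) + 3·5^i) + 24·5^i = 5(-3)^i + 3·5^(i + 1) = 5(-3)^((i+1) - 1) + 3·5^(i+1),
which is the claimed formula at m = i+1.
By induction, the statement is established for all m ≥ 1.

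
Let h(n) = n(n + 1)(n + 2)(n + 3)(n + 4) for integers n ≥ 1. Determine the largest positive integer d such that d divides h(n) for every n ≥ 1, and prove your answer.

Computing the first values: h(1) = 120 and h(2) = 720; gcd(120, 720) = 120, so d ≤ 120.
We prove 120 | n(n + 1)(n + 2)(n + 3)(n + 4) for all n ≥ 1 by induction on n.
For the base case n = 1: h(1) = 120 = 120·(1), so 120 | h(1).
Suppose the result is true for n = i, i.e. 120 | h(i). Then
h(i+1) − h(i) = (i+1)·(i+2)·(i+3)·(i+4)·(i+5) − i·(i+1)·(i+2)·(i+3)·(i+4) = (i+1)·(i+2)·(i+3)·(i+4)·[(i+5) − i] = 5·(i+1)·(i+2)·(i+3)·(i+4). The product of 4 consecutive integers is divisible by (4)! = 24, so h(i+1) − h(i) is divisible by 5·24 = 120. By the inductive hypothesis 120 | h(i), hence 120 | h(i+1).
By induction, the statement is established for all n ≥ 1.
Therefore the largest such d is 120.

d = 120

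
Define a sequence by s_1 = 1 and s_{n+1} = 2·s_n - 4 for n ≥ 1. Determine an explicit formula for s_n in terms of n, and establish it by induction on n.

Computing the first terms: s_1 = 1, s_2 = -2, s_3 = -8. This suggests s_n = -3·2^(n - 1) + 4.
When n = 1: the formula gives 1 = 1 = s_1.
Inductive step: suppose the statement holds for some j ≥ 1, so s_j = -3·2^(j - 1) + 4.
Then s_{j+1} = 2·s_j - 4 = 2·(-3·2^(j - 1) + 4) - 4 = -3·2^j + 4 = -3·2^((j+1) - 1) + 4,
which is the claimed formula at n = j+1.
Hence, by induction on n, the claim holds for every n ≥ 1.

s_n = -3·2^(n - 1) + 4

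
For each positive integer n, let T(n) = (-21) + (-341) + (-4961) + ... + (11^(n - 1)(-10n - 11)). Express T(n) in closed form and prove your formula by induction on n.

We claim T(n) = -11^n(n + 1) + 1 for all n ≥ 1.
When n = 1: T(1) = -21, and the closed form gives -21. They agree.
For the inductive step, assume it holds for an arbitrary j ≥ 1, so T(j) = -11^j(j + 1) + 1.
Then T(j+1) = T(j) + (11^j(-10j - 21)) = (-11^j(j + 1) + 1) + (11^j(-10j - 21)).
Simplifying, T(j+1) = -11·11^j·j - 22·11^j + 1 = -11^(j+1)((j+1) + 1) + 1,
which is the closed form with n = j+1.
By induction, the statement is established for all n ≥ 1.

T(n) = -11^n(n + 1) + 1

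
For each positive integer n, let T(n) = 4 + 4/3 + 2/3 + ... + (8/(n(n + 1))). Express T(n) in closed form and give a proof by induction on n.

We claim T(n) = 8n/(n + 1) for all n ≥ 1.
Base case (n = 1): T(1) = 4, and the closed form gives 4. They agree.
Inductive step: suppose the statement holds for some r ≥ 1, so T(r) = 8r/(r + 1).
Then T(r+1) = T(r) + (8/((r + 1)(r + 2))) = (8r/(r + 1)) + (8/((r + 1)(r + 2))).
Simplifying, T(r+1) = 8(r + 1)/(r + 2) = 8(r+1)/((r+1) + 1),
which is the closed form with n = r+1.
Hence, by induction on n, the claim holds for every n ≥ 1.

T(n) = 8n/(n + 1)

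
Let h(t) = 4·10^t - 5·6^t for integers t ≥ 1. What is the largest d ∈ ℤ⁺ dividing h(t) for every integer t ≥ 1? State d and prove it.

Computing the first values: h(1) = 10 and h(2) = 220; gcd(10, 220) = 10, so d ≤ 10.
We prove 10 | 4·10^t - 5·6^t for all t ≥ 1 by induction on t.
For the base case t = 1: h(1) = 10 = 10·(1), so 10 | h(1).
Inductive step: suppose the statement holds for some k ≥ 1, i.e. 10 | h(k). Then
h(k+1) − 10·h(k) = (4·10^(k+1) - 5·6^(k+1)) − 10·(4·10^k - 5·6^k) = (-5)·6^k·(6 − 10) = (20)·6^k. Since 10 | h(k) by the inductive hypothesis, 10 | 10·h(k); and 10 | 20 since 20 = 10·2. Therefore 10 | h(k+1).
By induction, the statement is established for all t ≥ 1.
Therefore the largest such d is 10.

d = 10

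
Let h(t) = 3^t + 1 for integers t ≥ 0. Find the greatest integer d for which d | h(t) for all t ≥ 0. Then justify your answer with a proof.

d = 2

Computing the first values: h(0) = 2 and h(1) = 4; gcd(2, 4) = 2, so d ≤ 2.
We prove 2 | 3^t + 1 for all t ≥ 0 by induction on t.
Base case (t = 0): h(0) = 2 = 2·(1), so 2 | h(0).
Inductive step: suppose the statement holds for some r ≥ 0, i.e. 2 | h(r). Then
h(r+1) = 3^(r+1) + 1 = 3·(3^r + 1) - 2 = 3·h(r) - 2. The first term is divisible by 2 by the inductive hypothesis, and -2 is divisible by 2. Hence 2 | h(r+1).
By induction, the statement is established for all t ≥ 0.
Therefore the largest such d is 2.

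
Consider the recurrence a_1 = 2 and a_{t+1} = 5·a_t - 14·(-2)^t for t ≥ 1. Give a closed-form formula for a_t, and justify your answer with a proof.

a_t = -(-2)^(t + 1) + 6·5^(t - 1)

Computing the first terms: a_1 = 2, a_2 = 38, a_3 = 134. This suggests a_t = -(-2)^(t + 1) + 6·5^(t - 1).
Base case (t = 1): the formula gives 2 = 2 = a_1.
Inductive step: assume the claim holds for t = i, so a_i = -(-2)^(i + 1) + 6·5^(i - 1).
Then a_{i+1} = 5·a_i - 14·(-2)^i = 5·(-(-2)^(i + 1) + 6·5^(i - 1)) - 14·(-2)^i = -(-2)^(i + 2) + 6·5^i = -(-2)^((i+1) + 1) + 6·5^((i+1) - 1),
which is the claimed formula at t = i+1.
By induction, the statement is established for all t ≥ 1.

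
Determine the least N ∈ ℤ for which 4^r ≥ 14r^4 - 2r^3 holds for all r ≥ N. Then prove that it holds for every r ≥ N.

At r = 7: 16384 < 32928, so the inequality fails and N ≥ 8. We prove 4^r ≥ 14r^4 - 2r^3 for all r ≥ 8.
Base case (r = 8): 4^r = 65536 and 14r^4 - 2r^3 = 56320, so 65536 ≥ 56320.
Inductive step: assume the claim holds for r = p, so 4^p ≥ 14p^4 - 2p^3.
Then 4^(p + 1) = 4·(4^p) ≥ 4·(14p^4 - 2p^3).
Also, for p ≥ 8 we have 4·(14p^4 - 2p^3) ≥ 14(p+1)^4 - 2(p+1)^3, since 4·(14p^4 - 2p^3) − (14(p+1)^4 - 2(p+1)^3) = 42p^4 - 62p^3 - 78p^2 - 50p - 12, which is nonnegative for all p ≥ 8.
Combining, 4^(p + 1) ≥ 14(p+1)^4 - 2(p+1)^3.
By the principle of mathematical induction, the result holds for all r ≥ 8.
Hence the smallest such N is 8.

N = 8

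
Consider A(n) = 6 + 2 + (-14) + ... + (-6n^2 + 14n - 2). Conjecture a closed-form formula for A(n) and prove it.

A(n) = -2n(n^2 - 2n - 2)

We claim A(n) = -2n(n^2 - 2n - 2) for all n ≥ 1.
For the base case n = 1: A(1) = 6, and the closed form gives 6. They agree.
Inductive step: suppose the statement holds for some i ≥ 1, so A(i) = 2i(-i^2 + 2i + 2).
Then A(i+1) = A(i) + (-6i^2 + 2i + 6) = (2i(-i^2 + 2i + 2)) + (-6i^2 + 2i + 6).
Simplifying, A(i+1) = -2(i + 1)(i^2 - 3) = -2(i+1)((i+1)^2 - 2(i+1) - 2),
which is the closed form with n = i+1.
By induction, the statement is established for all n ≥ 1.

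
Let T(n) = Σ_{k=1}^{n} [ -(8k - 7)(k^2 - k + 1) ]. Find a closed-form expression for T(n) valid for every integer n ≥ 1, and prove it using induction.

We claim T(n) = -n(2n^3 - n^2 + 2n - 2) for all n ≥ 1.
Base case (n = 1): T(1) = -1, and the closed form gives -1. They agree.
Inductive step: assume the claim holds for n = k, so T(k) = k(-2k^3 + k^2 - 2k + 2).
Then T(k+1) = T(k) + ((k - (k + 1)^2)(8k + 1)) = (k(-2k^3 + k^2 - 2k + 2)) + ((k - (k + 1)^2)(8k + 1)).
Simplifying, T(k+1) = -(k + 1)(2k^3 + 5k^2 + 6k + 1) = -(k+1)(2(k+1)^3 - (k+1)^2 + 2(k+1) - 2),
which is the closed form with n = k+1.
This completes the induction.

T(n) = -n(2n^3 - n^2 + 2n - 2)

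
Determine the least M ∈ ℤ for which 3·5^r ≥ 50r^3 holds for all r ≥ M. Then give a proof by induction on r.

At r = 4: 1875 < 3200, so the inequality fails and M ≥ 5. We prove 3·5^r ≥ 50r^3 for all r ≥ 5.
For the base case r = 5: 3·5^r = 9375 and 50r^3 = 6250, so 9375 ≥ 6250.
Suppose the result is true for r = p, so 3·5^p ≥ 50p^3.
Then 3·5^(p + 1) = 5·(3·5^p) ≥ 5·(50p^3).
Also, for p ≥ 5 we have 5·(50p^3) ≥ 50(p+1)^3, since 5 ≥ (1 + 1/p)^3 for all p ≥ 5.
Combining, 3·5^(p + 1) ≥ 50(p+1)^3.
This completes the induction.
Hence the smallest such M is 5.

M = 5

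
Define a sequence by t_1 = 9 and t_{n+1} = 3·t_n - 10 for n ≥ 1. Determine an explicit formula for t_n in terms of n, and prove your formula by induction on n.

t_n = 4·3^(n - 1) + 5

Computing the first terms: t_1 = 9, t_2 = 17, t_3 = 41. This suggests t_n = 4·3^(n - 1) + 5.
Base case (n = 1): the formula gives 9 = 9 = t_1.
For the inductive step, assume it holds for an arbitrary r ≥ 1, so t_r = 4·3^(r - 1) + 5.
Then t_{r+1} = 3·t_r - 10 = 3·(4·3^(r - 1) + 5) - 10 = 4·3^r + 5 = 4·3^((r+1) - 1) + 5,
which is the claimed formula at n = r+1.
By the principle of mathematical induction, the result holds for all n ≥ 1.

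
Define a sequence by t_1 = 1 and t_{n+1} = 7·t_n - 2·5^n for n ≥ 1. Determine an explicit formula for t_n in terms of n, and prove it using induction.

Computing the first terms: t_1 = 1, t_2 = -3, t_3 = -71. This suggests t_n = 5^n - 4·7^(n - 1).
For the base case n = 1: the formula gives 1 = 1 = t_1.
Inductive step: assume the claim holds for n = j, so t_j = 5^j - 4·7^(j - 1).
Then t_{j+1} = 7·t_j - 2·5^j = 7·(5^j - 4·7^(j - 1)) - 2·5^j = 5^(j + 1) - 4·7^j = 5^(j+1) - 4·7^((j+1) - 1),
which is the claimed formula at n = j+1.
Hence, by induction on n, the claim holds for every n ≥ 1.

t_n = 5^n - 4·7^(n - 1)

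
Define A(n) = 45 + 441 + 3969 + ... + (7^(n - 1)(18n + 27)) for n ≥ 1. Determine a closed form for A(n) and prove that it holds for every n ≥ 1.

A(n) = 7^n(3n + 4) - 4

We claim A(n) = 7^n(3n + 4) - 4 for all n ≥ 1.
For the base case n = 1: A(1) = 45, and the closed form gives 45. They agree.
Suppose the result is true for n = r, so A(r) = 7^r(3r + 4) - 4.
Then A(r+1) = A(r) + (7^r(18r + 45)) = (7^r(3r + 4) - 4) + (7^r(18r + 45)).
Simplifying, A(r+1) = 21·7^r·r + 49·7^r - 4 = 7^(r+1)(3(r+1) + 4) - 4,
which is the closed form with n = r+1.
By induction, the statement is established for all n ≥ 1.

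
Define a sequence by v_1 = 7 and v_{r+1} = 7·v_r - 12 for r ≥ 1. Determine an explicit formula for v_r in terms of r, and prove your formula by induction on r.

Computing the first terms: v_1 = 7, v_2 = 37, v_3 = 247. This suggests v_r = 5·7^(r - 1) + 2.
Base step (r = 1): the formula gives 7 = 7 = v_1.
Suppose the result is true for r = p, so v_p = 5·7^(p - 1) + 2.
Then v_{p+1} = 7·v_p - 12 = 7·(5·7^(p - 1) + 2) - 12 = 5·7^p + 2 = 5·7^((p+1) - 1) + 2,
which is the claimed formula at r = p+1.
Hence, by induction on r, the claim holds for every r ≥ 1.

v_r = 5·7^(r - 1) + 2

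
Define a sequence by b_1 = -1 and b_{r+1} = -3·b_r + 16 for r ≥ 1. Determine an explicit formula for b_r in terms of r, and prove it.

Computing the first terms: b_1 = -1, b_2 = 19, b_3 = -41. This suggests b_r = -5(-3)^(r - 1) + 4.
Base step (r = 1): the formula gives -1 = -1 = b_1.
Inductive step: suppose the statement holds for some m ≥ 1, so b_m = -5(-3)^(m - 1) + 4.
Then b_{m+1} = -3·b_m + 16 = -3·(-5(-3)^(m - 1) + 4) + 16 = -5(-3)^m + 4 = -5(-3)^((m+1) - 1) + 4,
which is the claimed formula at r = m+1.
This completes the induction.

b_r = -5(-3)^(r - 1) + 4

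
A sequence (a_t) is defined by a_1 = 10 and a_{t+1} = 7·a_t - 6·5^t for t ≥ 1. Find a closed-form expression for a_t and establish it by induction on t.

Computing the first terms: a_1 = 10, a_2 = 40, a_3 = 130. This suggests a_t = 3·5^t - 5·7^(t - 1).
Base step (t = 1): the formula gives 10 = 10 = a_1.
Suppose the result is true for t = j, so a_j = 3·5^j - 5·7^(j - 1).
Then a_{j+1} = 7·a_j - 6·5^j = 7·(3·5^j - 5·7^(j - 1)) - 6·5^j = 3·5^(j + 1) - 5·7^j = 3·5^(j+1) - 5·7^((j+1) - 1),
which is the claimed formula at t = j+1.
Hence, by induction on t, the claim holds for every t ≥ 1.

a_t = 3·5^t - 5·7^(t - 1)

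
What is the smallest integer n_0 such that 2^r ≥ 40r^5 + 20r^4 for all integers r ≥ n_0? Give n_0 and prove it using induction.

At r = 29: 536870912 < 834591580, so the inequality fails and n_0 ≥ 30. We prove 2^r ≥ 40r^5 + 20r^4 for all r ≥ 30.
Base step (r = 30): 2^r = 1073741824 and 40r^5 + 20r^4 = 988200000, so 1073741824 ≥ 988200000.
For the inductive step, assume it holds for an arbitrary k ≥ 30, so 2^k ≥ 40k^5 + 20k^4.
Then 2^(k + 1) = 2·(2^k) ≥ 2·(40k^5 + 20k^4).
Also, for k ≥ 30 we have 2·(40k^5 + 20k^4) ≥ 40(k+1)^5 + 20(k+1)^4, since 2·(40k^5 + 20k^4) − (40(k+1)^5 + 20(k+1)^4) = 40k^5 - 180k^4 - 480k^3 - 520k^2 - 280k - 60, which is nonnegative for all k ≥ 30.
Combining, 2^(k + 1) ≥ 40(k+1)^5 + 20(k+1)^4.
This completes the induction.
Hence the smallest such n_0 is 30.

n_0 = 30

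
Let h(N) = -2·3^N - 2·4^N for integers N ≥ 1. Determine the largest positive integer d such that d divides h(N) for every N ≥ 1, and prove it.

Computing the first values: h(1) = -14 and h(2) = -50; gcd(-14, -50) = 2, so d ≤ 2.
We prove 2 | -2·3^N - 2·4^N for all N ≥ 1 by induction on N.
For the base case N = 1: h(1) = -14 = 2·(-7), so 2 | h(1).
For the inductive step, assume it holds for an arbitrary r ≥ 1, i.e. 2 | h(r). Then
h(r+1) − 4·h(r) = (-2·3^(r+1) - 2·4^(r+1)) − 4·(-2·3^r - 2·4^r) = (-2)·3^r·(3 − 4) = (2)·3^r. Since 2 | h(r) by the inductive hypothesis, 2 | 4·h(r); and 2 | 2 since 2 = 2·1. Therefore 2 | h(r+1).
By the principle of mathematical induction, the result holds for all N ≥ 1.
Therefore the largest such d is 2.

d = 2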